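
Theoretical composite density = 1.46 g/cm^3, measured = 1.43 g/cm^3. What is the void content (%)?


Void% = (rho_theo - rho_actual)/rho_theo * 100 = (1.46 - 1.43)/1.46 * 100 = 2.05%

2.05%


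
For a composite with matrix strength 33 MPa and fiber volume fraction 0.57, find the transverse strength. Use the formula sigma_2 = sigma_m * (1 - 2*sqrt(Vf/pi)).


factor = 1 - 2*sqrt(0.57/pi) = 0.1481
sigma_2 = 33 * 0.1481 = 4.89 MPa

4.89 MPa


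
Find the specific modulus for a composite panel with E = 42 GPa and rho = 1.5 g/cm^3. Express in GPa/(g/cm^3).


Specific stiffness = E/rho = 42/1.5 = 28.0 GPa/(g/cm^3)

28.0 GPa/(g/cm^3)


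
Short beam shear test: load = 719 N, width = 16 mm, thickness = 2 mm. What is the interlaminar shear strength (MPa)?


ILSS = 3F/(4bh) = 3*719/(4*16*2) = 16.85 MPa

16.85 MPa


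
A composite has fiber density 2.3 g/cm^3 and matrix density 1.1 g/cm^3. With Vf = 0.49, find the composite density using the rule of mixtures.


rho_c = rho_f*Vf + rho_m*(1-Vf) = 2.3*0.49 + 1.1*0.51 = 1.688 g/cm^3

1.688 g/cm^3


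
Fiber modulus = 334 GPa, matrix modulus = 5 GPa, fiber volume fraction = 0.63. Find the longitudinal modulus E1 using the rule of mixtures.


E1 = Ef*Vf + Em*(1-Vf) = 334*0.63 + 5*0.37 = 212.27 GPa

212.27 GPa


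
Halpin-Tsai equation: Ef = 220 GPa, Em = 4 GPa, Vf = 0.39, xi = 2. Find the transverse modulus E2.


eta = (Ef/Em - 1)/(Ef/Em + xi) = (55.0 - 1)/(55.0 + 2) = 0.9474
E2 = Em*(1+xi*eta*Vf)/(1-eta*Vf) = 11.03 GPa

11.03 GPa


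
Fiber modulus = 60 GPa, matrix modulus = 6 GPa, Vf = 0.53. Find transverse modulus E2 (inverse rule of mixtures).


1/E2 = Vf/Ef + (1-Vf)/Em = 0.53/60 + 0.47/6
E2 = 11.47 GPa

11.47 GPa


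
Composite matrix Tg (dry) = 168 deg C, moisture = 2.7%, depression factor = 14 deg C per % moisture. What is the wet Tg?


Tg_wet = Tg_dry - k*moisture = 168 - 14*2.7 = 130.2 deg C

130.2 deg C


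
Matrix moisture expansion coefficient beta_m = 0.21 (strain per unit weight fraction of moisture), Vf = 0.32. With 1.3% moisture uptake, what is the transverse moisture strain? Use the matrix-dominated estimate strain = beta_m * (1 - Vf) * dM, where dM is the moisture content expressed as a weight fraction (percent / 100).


dM = 1.3/100 = 0.013
strain = beta_m * (1-Vf) * dM = 0.21 * 0.68 * 0.013 = 0.0018564

0.0018564


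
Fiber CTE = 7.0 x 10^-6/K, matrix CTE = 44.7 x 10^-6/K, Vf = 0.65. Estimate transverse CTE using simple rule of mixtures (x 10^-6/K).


alpha_2 = alpha_f*Vf + alpha_m*(1-Vf) = 7.0*0.65 + 44.7*0.35 = 20.2 x 10^-6/K

20.2 x 10^-6/K


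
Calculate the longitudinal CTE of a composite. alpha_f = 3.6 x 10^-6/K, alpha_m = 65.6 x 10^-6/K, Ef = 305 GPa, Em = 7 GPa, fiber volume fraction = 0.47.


E1 = Ef*Vf + Em*(1-Vf) = 147.06
alpha_1 = (alpha_f*Ef*Vf + alpha_m*Em*(1-Vf))/E1 = 5.16 x 10^-6/K

5.16 x 10^-6/K


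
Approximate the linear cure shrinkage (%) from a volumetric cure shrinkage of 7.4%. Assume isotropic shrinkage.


Linear shrinkage ≈ vol_shrink/3 = 7.4/3 = 2.467%

2.467%


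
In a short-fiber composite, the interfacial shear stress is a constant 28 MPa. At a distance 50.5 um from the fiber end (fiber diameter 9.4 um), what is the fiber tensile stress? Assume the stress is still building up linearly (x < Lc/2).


Force balance: sigma_f * (pi*d^2/4) = tau * (pi*d) * x  ->  sigma_f = 4 * tau * x / d
sigma_f = 4 * 28 * 50.5 / 9.4 = 601.7 MPa

601.7 MPa


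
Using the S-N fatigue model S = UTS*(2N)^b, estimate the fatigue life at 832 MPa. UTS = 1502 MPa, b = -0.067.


N = 0.5 * (S/UTS)^(1/b) = 0.5 * (832/1502)^(1/-0.067) = 3373.0582 cycles

3373.0582 cycles


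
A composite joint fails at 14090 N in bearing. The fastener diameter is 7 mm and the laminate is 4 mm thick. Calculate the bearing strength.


sigma_br = F/(d*h) = 14090/(7*4) = 503.2 MPa

503.2 MPa


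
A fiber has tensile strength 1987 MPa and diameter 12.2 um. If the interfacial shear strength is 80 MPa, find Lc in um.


Lc = sigma_f * d / (2 * tau_i) = 1987 * 12.2 / (2 * 80) = 151.5 um

151.5 um


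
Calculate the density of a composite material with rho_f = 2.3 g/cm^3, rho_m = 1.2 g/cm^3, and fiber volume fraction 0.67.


rho_c = rho_f*Vf + rho_m*(1-Vf) = 2.3*0.67 + 1.2*0.33 = 1.937 g/cm^3

1.937 g/cm^3


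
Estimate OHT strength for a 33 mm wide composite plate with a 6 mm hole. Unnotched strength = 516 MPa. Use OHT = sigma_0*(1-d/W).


OHT = sigma_0*(1-d/W) = 516*(1-6/33) = 422.2 MPa

422.2 MPa


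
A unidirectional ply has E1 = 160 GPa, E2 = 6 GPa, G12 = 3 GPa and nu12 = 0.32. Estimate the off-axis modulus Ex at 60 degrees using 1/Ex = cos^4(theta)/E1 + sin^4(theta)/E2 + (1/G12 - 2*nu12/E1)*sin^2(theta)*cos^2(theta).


cos^4(60) = 0.0625, sin^4(60) = 0.5625, sin^2(60)*cos^2(60) = 0.1875
1/G12 - 2*nu12/E1 = 1/3 - 2*0.32/160 = 0.329333 GPa^-1
1/Ex = 0.0625/160 + 0.5625/6 + 0.329333*0.1875 = 0.1558906 GPa^-1
Ex = 6.41 GPa

6.41 GPa


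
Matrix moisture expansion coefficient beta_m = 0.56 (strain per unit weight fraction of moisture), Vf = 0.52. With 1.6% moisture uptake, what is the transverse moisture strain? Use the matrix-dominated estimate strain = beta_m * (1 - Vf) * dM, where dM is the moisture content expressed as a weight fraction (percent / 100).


dM = 1.6/100 = 0.016
strain = beta_m * (1-Vf) * dM = 0.56 * 0.48 * 0.016 = 0.0043008

0.0043008


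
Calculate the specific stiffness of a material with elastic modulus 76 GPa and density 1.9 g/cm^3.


Specific stiffness = E/rho = 76/1.9 = 40.0 GPa/(g/cm^3)

40.0 GPa/(g/cm^3)


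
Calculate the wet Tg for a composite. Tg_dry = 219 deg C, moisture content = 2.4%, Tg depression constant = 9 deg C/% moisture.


Tg_wet = Tg_dry - k*moisture = 219 - 9*2.4 = 197.4 deg C

197.4 deg C


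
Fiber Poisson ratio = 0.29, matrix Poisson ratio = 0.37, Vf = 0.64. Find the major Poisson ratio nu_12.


nu_12 = nu_f*Vf + nu_m*(1-Vf) = 0.29*0.64 + 0.37*0.36 = 0.3188

0.3188


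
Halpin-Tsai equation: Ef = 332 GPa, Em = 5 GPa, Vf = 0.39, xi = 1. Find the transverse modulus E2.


eta = (Ef/Em - 1)/(Ef/Em + xi) = (66.4 - 1)/(66.4 + 1) = 0.9703
E2 = Em*(1+xi*eta*Vf)/(1-eta*Vf) = 11.09 GPa

11.09 GPa


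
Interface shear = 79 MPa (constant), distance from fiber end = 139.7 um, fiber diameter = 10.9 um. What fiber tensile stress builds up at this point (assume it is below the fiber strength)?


Force balance: sigma_f * (pi*d^2/4) = tau * (pi*d) * x  ->  sigma_f = 4 * tau * x / d
sigma_f = 4 * 79 * 139.7 / 10.9 = 4050.0 MPa

4050.0 MPa


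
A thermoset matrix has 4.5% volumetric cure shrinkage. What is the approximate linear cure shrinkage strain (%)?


Linear shrinkage ≈ vol_shrink/3 = 4.5/3 = 1.5%

1.5%


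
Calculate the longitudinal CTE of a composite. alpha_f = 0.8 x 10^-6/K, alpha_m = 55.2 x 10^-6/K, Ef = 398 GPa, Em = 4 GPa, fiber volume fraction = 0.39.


E1 = Ef*Vf + Em*(1-Vf) = 157.66
alpha_1 = (alpha_f*Ef*Vf + alpha_m*Em*(1-Vf))/E1 = 1.64 x 10^-6/K

1.64 x 10^-6/K


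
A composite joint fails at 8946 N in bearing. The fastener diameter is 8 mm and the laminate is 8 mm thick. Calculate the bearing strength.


sigma_br = F/(d*h) = 8946/(8*8) = 139.8 MPa

139.8 MPa


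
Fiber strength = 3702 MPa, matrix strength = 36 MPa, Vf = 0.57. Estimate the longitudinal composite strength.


sigma_1 = sigma_f*Vf + sigma_m*(1-Vf) = 3702*0.57 + 36*0.43 = 2125.6 MPa

2125.6 MPa


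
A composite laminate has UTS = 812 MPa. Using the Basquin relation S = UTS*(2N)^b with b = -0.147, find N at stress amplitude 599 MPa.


N = 0.5 * (S/UTS)^(1/b) = 0.5 * (599/812)^(1/-0.147) = 3.9610 cycles

3.9610 cycles


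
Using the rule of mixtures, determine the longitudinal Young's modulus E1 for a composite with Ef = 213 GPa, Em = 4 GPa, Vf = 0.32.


E1 = Ef*Vf + Em*(1-Vf) = 213*0.32 + 4*0.68 = 70.88 GPa

70.88 GPa


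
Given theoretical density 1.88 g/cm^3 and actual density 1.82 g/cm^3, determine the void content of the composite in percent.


Void% = (rho_theo - rho_actual)/rho_theo * 100 = (1.88 - 1.82)/1.88 * 100 = 3.19%

3.19%


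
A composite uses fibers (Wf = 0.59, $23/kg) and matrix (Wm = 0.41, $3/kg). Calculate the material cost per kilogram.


Cost = cost_f*Wf + cost_m*Wm = 23*0.59 + 3*0.41 = $14.8/kg

$14.8/kg


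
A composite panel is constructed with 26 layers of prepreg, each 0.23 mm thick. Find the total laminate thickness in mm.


h = n * t_ply = 26 * 0.23 = 5.98 mm

5.98 mm


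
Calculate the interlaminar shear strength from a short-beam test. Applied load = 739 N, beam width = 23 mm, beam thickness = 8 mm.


ILSS = 3F/(4bh) = 3*739/(4*23*8) = 3.01 MPa

3.01 MPa


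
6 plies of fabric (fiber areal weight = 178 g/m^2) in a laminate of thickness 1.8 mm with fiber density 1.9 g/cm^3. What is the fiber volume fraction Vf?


Vf = n * FAW / (rho_f * h * 1000) = 6 * 178 / (1.9 * 1.8 * 1000) = 0.3123

0.3123


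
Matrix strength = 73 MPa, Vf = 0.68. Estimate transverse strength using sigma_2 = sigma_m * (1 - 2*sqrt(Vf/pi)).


factor = 1 - 2*sqrt(0.68/pi) = 0.0695
sigma_2 = 73 * 0.0695 = 5.07 MPa

5.07 MPa


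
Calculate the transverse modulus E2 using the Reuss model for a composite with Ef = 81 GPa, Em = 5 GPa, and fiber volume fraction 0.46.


1/E2 = Vf/Ef + (1-Vf)/Em = 0.46/81 + 0.54/5
E2 = 8.8 GPa

8.8 GPa


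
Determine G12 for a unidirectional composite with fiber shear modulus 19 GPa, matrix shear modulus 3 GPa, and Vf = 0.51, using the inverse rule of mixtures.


1/G12 = Vf/Gf + (1-Vf)/Gm = 0.51/19 + 0.49/3
G12 = 5.26 GPa

5.26 GPa


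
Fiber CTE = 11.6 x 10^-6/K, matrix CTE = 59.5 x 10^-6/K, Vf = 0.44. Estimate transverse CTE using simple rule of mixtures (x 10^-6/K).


alpha_2 = alpha_f*Vf + alpha_m*(1-Vf) = 11.6*0.44 + 59.5*0.56 = 38.4 x 10^-6/K

38.4 x 10^-6/K


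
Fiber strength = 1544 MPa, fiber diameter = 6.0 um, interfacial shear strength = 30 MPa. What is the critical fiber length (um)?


Lc = sigma_f * d / (2 * tau_i) = 1544 * 6.0 / (2 * 30) = 154.4 um

154.4 um


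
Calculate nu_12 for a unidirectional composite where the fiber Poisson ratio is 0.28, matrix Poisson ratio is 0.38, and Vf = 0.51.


nu_12 = nu_f*Vf + nu_m*(1-Vf) = 0.28*0.51 + 0.38*0.49 = 0.329

0.329


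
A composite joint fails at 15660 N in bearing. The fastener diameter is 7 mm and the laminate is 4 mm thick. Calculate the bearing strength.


sigma_br = F/(d*h) = 15660/(7*4) = 559.3 MPa

559.3 MPa


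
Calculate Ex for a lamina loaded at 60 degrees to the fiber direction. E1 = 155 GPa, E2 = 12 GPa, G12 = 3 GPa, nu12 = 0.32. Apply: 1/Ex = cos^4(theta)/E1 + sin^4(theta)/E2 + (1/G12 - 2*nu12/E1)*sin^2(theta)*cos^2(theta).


cos^4(60) = 0.0625, sin^4(60) = 0.5625, sin^2(60)*cos^2(60) = 0.1875
1/G12 - 2*nu12/E1 = 1/3 - 2*0.32/155 = 0.329204 GPa^-1
1/Ex = 0.0625/155 + 0.5625/12 + 0.329204*0.1875 = 0.109004 GPa^-1
Ex = 9.17 GPa

9.17 GPa


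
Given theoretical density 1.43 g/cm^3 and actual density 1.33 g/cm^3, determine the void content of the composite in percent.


Void% = (rho_theo - rho_actual)/rho_theo * 100 = (1.43 - 1.33)/1.43 * 100 = 6.99%

6.99%


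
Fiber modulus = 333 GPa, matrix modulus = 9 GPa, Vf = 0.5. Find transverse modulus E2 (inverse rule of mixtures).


1/E2 = Vf/Ef + (1-Vf)/Em = 0.5/333 + 0.5/9
E2 = 17.53 GPa

17.53 GPa


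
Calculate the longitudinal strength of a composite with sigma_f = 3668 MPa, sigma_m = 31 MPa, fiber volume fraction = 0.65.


sigma_1 = sigma_f*Vf + sigma_m*(1-Vf) = 3668*0.65 + 31*0.35 = 2395.1 MPa

2395.1 MPa


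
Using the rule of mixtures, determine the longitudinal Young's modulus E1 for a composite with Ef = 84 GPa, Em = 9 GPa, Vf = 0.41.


E1 = Ef*Vf + Em*(1-Vf) = 84*0.41 + 9*0.59 = 39.75 GPa

39.75 GPa


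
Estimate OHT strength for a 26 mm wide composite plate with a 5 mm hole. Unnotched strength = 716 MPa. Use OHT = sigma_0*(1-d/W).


OHT = sigma_0*(1-d/W) = 716*(1-5/26) = 578.3 MPa

578.3 MPa


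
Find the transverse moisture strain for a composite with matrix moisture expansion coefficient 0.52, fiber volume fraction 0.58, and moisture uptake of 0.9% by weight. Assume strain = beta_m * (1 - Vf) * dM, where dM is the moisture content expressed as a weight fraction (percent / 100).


dM = 0.9/100 = 0.009
strain = beta_m * (1-Vf) * dM = 0.52 * 0.42 * 0.009 = 0.0019656

0.0019656


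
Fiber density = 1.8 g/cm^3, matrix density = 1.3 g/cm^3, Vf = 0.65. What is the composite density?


rho_c = rho_f*Vf + rho_m*(1-Vf) = 1.8*0.65 + 1.3*0.35 = 1.625 g/cm^3

1.625 g/cm^3


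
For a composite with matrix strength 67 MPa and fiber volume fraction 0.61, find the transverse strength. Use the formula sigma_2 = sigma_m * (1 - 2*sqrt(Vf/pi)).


factor = 1 - 2*sqrt(0.61/pi) = 0.1187
sigma_2 = 67 * 0.1187 = 7.95 MPa

7.95 MPa


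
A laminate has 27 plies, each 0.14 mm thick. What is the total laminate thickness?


h = n * t_ply = 27 * 0.14 = 3.78 mm

3.78 mm


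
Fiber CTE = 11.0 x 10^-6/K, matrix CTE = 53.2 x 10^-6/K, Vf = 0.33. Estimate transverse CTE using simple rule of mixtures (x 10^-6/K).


alpha_2 = alpha_f*Vf + alpha_m*(1-Vf) = 11.0*0.33 + 53.2*0.67 = 39.3 x 10^-6/K

39.3 x 10^-6/K


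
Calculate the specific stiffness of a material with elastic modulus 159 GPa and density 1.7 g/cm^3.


Specific stiffness = E/rho = 159/1.7 = 93.5 GPa/(g/cm^3)

93.5 GPa/(g/cm^3)


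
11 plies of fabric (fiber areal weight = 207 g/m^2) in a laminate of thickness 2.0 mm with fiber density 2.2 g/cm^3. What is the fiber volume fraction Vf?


Vf = n * FAW / (rho_f * h * 1000) = 11 * 207 / (2.2 * 2.0 * 1000) = 0.5175

0.5175


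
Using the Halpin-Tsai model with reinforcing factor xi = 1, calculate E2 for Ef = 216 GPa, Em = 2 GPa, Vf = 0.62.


eta = (Ef/Em - 1)/(Ef/Em + xi) = (108.0 - 1)/(108.0 + 1) = 0.9817
E2 = Em*(1+xi*eta*Vf)/(1-eta*Vf) = 8.22 GPa

8.22 GPa


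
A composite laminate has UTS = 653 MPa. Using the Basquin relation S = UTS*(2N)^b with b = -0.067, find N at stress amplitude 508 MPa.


N = 0.5 * (S/UTS)^(1/b) = 0.5 * (508/653)^(1/-0.067) = 21.2116 cycles

21.2116 cycles


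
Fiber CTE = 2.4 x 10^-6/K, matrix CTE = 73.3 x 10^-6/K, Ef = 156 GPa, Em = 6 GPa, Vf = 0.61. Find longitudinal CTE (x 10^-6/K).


E1 = Ef*Vf + Em*(1-Vf) = 97.5
alpha_1 = (alpha_f*Ef*Vf + alpha_m*Em*(1-Vf))/E1 = 4.1 x 10^-6/K

4.1 x 10^-6/K


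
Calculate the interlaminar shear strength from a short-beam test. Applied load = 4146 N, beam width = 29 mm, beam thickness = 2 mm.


ILSS = 3F/(4bh) = 3*4146/(4*29*2) = 53.61 MPa

53.61 MPa


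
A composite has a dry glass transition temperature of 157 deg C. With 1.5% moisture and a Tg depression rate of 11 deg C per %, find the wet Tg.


Tg_wet = Tg_dry - k*moisture = 157 - 11*1.5 = 140.5 deg C

140.5 deg C


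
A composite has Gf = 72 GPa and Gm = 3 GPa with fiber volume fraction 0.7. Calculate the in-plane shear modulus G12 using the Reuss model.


1/G12 = Vf/Gf + (1-Vf)/Gm = 0.7/72 + 0.3/3
G12 = 9.11 GPa

9.11 GPa


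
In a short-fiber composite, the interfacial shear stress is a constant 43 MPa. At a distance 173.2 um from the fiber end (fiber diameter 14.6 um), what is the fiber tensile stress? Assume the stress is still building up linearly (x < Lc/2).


Force balance: sigma_f * (pi*d^2/4) = tau * (pi*d) * x  ->  sigma_f = 4 * tau * x / d
sigma_f = 4 * 43 * 173.2 / 14.6 = 2040.4 MPa

2040.4 MPa


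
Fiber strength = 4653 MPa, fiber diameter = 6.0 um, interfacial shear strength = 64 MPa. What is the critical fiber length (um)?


Lc = sigma_f * d / (2 * tau_i) = 4653 * 6.0 / (2 * 64) = 218.1 um

218.1 um


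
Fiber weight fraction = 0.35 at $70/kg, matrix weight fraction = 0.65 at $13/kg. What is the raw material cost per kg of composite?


Cost = cost_f*Wf + cost_m*Wm = 70*0.35 + 13*0.65 = $32.95/kg

$32.95/kg


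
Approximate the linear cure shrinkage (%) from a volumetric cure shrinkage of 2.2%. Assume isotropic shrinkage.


Linear shrinkage ≈ vol_shrink/3 = 2.2/3 = 0.733%

0.733%


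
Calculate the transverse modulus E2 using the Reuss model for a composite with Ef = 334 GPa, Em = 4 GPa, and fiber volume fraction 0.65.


1/E2 = Vf/Ef + (1-Vf)/Em = 0.65/334 + 0.35/4
E2 = 11.18 GPa

11.18 GPa


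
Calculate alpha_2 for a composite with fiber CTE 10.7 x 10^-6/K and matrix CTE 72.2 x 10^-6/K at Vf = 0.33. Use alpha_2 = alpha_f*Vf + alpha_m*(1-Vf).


alpha_2 = alpha_f*Vf + alpha_m*(1-Vf) = 10.7*0.33 + 72.2*0.67 = 51.9 x 10^-6/K

51.9 x 10^-6/K


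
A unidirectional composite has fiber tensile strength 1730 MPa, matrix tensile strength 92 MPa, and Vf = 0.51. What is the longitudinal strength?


sigma_1 = sigma_f*Vf + sigma_m*(1-Vf) = 1730*0.51 + 92*0.49 = 927.4 MPa

927.4 MPa


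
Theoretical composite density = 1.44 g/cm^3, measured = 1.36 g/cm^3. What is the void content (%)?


Void% = (rho_theo - rho_actual)/rho_theo * 100 = (1.44 - 1.36)/1.44 * 100 = 5.56%

5.56%


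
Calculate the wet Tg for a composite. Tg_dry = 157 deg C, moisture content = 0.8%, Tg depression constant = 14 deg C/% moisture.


Tg_wet = Tg_dry - k*moisture = 157 - 14*0.8 = 145.8 deg C

145.8 deg C


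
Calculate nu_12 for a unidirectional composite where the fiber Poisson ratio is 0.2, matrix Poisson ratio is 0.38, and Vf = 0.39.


nu_12 = nu_f*Vf + nu_m*(1-Vf) = 0.2*0.39 + 0.38*0.61 = 0.3098

0.3098


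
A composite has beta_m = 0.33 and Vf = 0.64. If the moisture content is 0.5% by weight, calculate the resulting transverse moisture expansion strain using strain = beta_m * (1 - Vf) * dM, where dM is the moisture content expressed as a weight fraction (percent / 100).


dM = 0.5/100 = 0.005
strain = beta_m * (1-Vf) * dM = 0.33 * 0.36 * 0.005 = 0.000594

0.000594


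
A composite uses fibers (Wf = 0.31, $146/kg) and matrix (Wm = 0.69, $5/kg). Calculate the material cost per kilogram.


Cost = cost_f*Wf + cost_m*Wm = 146*0.31 + 5*0.69 = $48.71/kg

$48.71/kg


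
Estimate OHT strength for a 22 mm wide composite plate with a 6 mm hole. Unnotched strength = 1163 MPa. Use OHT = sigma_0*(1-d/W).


OHT = sigma_0*(1-d/W) = 1163*(1-6/22) = 845.8 MPa

845.8 MPa


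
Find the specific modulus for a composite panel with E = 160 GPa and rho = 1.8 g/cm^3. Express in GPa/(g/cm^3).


Specific stiffness = E/rho = 160/1.8 = 88.9 GPa/(g/cm^3)

88.9 GPa/(g/cm^3)


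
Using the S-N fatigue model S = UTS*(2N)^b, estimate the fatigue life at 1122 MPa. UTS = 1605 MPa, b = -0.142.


N = 0.5 * (S/UTS)^(1/b) = 0.5 * (1122/1605)^(1/-0.142) = 6.2218 cycles

6.2218 cycles


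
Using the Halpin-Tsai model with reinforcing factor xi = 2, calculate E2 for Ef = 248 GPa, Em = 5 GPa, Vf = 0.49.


eta = (Ef/Em - 1)/(Ef/Em + xi) = (49.6 - 1)/(49.6 + 2) = 0.9419
E2 = Em*(1+xi*eta*Vf)/(1-eta*Vf) = 17.86 GPa

17.86 GPa


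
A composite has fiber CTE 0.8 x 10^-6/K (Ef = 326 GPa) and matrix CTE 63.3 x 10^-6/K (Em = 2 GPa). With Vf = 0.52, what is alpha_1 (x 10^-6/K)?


E1 = Ef*Vf + Em*(1-Vf) = 170.48
alpha_1 = (alpha_f*Ef*Vf + alpha_m*Em*(1-Vf))/E1 = 1.15 x 10^-6/K

1.15 x 10^-6/K


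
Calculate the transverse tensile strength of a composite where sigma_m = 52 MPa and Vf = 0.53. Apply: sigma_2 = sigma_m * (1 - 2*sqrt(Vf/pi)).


factor = 1 - 2*sqrt(0.53/pi) = 0.1785
sigma_2 = 52 * 0.1785 = 9.28 MPa

9.28 MPa


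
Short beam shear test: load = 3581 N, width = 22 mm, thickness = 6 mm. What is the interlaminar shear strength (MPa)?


ILSS = 3F/(4bh) = 3*3581/(4*22*6) = 20.35 MPa

20.35 MPa


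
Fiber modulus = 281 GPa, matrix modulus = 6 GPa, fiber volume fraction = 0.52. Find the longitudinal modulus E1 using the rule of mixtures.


E1 = Ef*Vf + Em*(1-Vf) = 281*0.52 + 6*0.48 = 149.0 GPa

149.0 GPa


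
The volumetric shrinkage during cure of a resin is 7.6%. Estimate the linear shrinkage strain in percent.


Linear shrinkage ≈ vol_shrink/3 = 7.6/3 = 2.533%

2.533%


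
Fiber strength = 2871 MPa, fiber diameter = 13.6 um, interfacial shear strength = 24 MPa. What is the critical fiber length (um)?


Lc = sigma_f * d / (2 * tau_i) = 2871 * 13.6 / (2 * 24) = 813.5 um

813.5 um


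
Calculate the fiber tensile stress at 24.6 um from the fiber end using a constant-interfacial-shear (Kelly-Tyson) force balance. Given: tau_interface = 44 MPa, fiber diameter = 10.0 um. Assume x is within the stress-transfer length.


Force balance: sigma_f * (pi*d^2/4) = tau * (pi*d) * x  ->  sigma_f = 4 * tau * x / d
sigma_f = 4 * 44 * 24.6 / 10.0 = 433.0 MPa

433.0 MPa


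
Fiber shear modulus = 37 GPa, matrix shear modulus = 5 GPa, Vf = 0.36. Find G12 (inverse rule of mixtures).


1/G12 = Vf/Gf + (1-Vf)/Gm = 0.36/37 + 0.64/5
G12 = 7.26 GPa

7.26 GPa


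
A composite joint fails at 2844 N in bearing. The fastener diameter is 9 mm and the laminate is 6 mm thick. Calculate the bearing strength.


sigma_br = F/(d*h) = 2844/(9*6) = 52.7 MPa

52.7 MPa


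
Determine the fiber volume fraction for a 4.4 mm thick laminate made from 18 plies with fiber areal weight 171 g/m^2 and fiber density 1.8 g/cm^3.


Vf = n * FAW / (rho_f * h * 1000) = 18 * 171 / (1.8 * 4.4 * 1000) = 0.3886

0.3886


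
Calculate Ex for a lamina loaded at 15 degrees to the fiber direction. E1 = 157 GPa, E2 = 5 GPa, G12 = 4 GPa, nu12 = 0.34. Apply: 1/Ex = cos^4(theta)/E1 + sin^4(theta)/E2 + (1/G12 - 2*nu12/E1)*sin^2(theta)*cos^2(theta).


cos^4(15) = 0.870513, sin^4(15) = 0.004487, sin^2(15)*cos^2(15) = 0.0625
1/G12 - 2*nu12/E1 = 1/4 - 2*0.34/157 = 0.245669 GPa^-1
1/Ex = 0.870513/157 + 0.004487/5 + 0.245669*0.0625 = 0.0217964 GPa^-1
Ex = 45.88 GPa

45.88 GPa


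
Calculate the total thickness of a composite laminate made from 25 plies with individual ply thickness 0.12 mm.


h = n * t_ply = 25 * 0.12 = 3.0 mm

3.0 mm


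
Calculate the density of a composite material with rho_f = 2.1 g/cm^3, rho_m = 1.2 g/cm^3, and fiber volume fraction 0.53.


rho_c = rho_f*Vf + rho_m*(1-Vf) = 2.1*0.53 + 1.2*0.47 = 1.677 g/cm^3

1.677 g/cm^3


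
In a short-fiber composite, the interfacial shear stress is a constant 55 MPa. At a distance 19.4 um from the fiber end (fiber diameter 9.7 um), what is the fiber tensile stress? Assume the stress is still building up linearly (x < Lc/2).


Force balance: sigma_f * (pi*d^2/4) = tau * (pi*d) * x  ->  sigma_f = 4 * tau * x / d
sigma_f = 4 * 55 * 19.4 / 9.7 = 440.0 MPa

440.0 MPa


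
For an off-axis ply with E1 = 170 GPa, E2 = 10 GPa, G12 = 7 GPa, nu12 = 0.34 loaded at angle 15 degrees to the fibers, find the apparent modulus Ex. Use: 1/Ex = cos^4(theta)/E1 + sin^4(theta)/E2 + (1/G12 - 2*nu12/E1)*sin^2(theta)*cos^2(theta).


cos^4(15) = 0.870513, sin^4(15) = 0.004487, sin^2(15)*cos^2(15) = 0.0625
1/G12 - 2*nu12/E1 = 1/7 - 2*0.34/170 = 0.138857 GPa^-1
1/Ex = 0.870513/170 + 0.004487/10 + 0.138857*0.0625 = 0.014248 GPa^-1
Ex = 70.19 GPa

70.19 GPa


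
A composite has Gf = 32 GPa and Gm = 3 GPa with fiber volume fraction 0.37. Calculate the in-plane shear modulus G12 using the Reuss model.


1/G12 = Vf/Gf + (1-Vf)/Gm = 0.37/32 + 0.63/3
G12 = 4.51 GPa

4.51 GPa


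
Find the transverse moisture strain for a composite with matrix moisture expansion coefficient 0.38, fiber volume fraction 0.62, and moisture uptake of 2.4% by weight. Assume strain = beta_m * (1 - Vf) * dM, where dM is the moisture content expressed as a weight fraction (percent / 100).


dM = 2.4/100 = 0.024
strain = beta_m * (1-Vf) * dM = 0.38 * 0.38 * 0.024 = 0.0034656

0.0034656


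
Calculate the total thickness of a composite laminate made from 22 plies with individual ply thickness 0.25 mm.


h = n * t_ply = 22 * 0.25 = 5.5 mm

5.5 mm


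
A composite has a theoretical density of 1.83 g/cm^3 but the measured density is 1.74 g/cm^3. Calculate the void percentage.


Void% = (rho_theo - rho_actual)/rho_theo * 100 = (1.83 - 1.74)/1.83 * 100 = 4.92%

4.92%


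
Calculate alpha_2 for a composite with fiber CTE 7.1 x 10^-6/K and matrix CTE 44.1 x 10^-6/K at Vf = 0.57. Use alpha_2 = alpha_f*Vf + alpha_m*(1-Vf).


alpha_2 = alpha_f*Vf + alpha_m*(1-Vf) = 7.1*0.57 + 44.1*0.43 = 23.0 x 10^-6/K

23.0 x 10^-6/K


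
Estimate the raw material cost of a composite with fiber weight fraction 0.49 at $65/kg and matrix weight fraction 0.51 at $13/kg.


Cost = cost_f*Wf + cost_m*Wm = 65*0.49 + 13*0.51 = $38.48/kg

$38.48/kg


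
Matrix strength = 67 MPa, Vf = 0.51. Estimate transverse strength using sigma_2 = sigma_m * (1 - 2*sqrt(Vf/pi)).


factor = 1 - 2*sqrt(0.51/pi) = 0.1942
sigma_2 = 67 * 0.1942 = 13.01 MPa

13.01 MPa


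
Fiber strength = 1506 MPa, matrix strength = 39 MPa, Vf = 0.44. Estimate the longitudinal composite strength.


sigma_1 = sigma_f*Vf + sigma_m*(1-Vf) = 1506*0.44 + 39*0.56 = 684.5 MPa

684.5 MPa


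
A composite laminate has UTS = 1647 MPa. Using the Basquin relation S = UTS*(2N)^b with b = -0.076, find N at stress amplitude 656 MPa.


N = 0.5 * (S/UTS)^(1/b) = 0.5 * (656/1647)^(1/-0.076) = 91067.1155 cycles

91067.1155 cycles


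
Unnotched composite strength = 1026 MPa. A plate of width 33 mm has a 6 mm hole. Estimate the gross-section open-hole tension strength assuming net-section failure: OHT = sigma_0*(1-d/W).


OHT = sigma_0*(1-d/W) = 1026*(1-6/33) = 839.5 MPa

839.5 MPa


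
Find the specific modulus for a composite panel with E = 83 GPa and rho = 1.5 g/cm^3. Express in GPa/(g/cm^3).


Specific stiffness = E/rho = 83/1.5 = 55.3 GPa/(g/cm^3)

55.3 GPa/(g/cm^3)


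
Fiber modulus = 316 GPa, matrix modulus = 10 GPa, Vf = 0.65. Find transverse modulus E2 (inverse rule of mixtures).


1/E2 = Vf/Ef + (1-Vf)/Em = 0.65/316 + 0.35/10
E2 = 26.99 GPa

26.99 GPa


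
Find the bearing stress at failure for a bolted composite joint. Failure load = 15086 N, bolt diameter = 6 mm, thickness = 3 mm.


sigma_br = F/(d*h) = 15086/(6*3) = 838.1 MPa

838.1 MPa


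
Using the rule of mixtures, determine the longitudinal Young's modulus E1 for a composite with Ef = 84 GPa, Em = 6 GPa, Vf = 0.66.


E1 = Ef*Vf + Em*(1-Vf) = 84*0.66 + 6*0.34 = 57.48 GPa

57.48 GPa


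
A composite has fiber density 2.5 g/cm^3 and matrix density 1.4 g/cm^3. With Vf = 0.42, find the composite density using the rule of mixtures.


rho_c = rho_f*Vf + rho_m*(1-Vf) = 2.5*0.42 + 1.4*0.58 = 1.862 g/cm^3

1.862 g/cm^3


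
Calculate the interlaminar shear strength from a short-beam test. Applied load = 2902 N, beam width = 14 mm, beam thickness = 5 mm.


ILSS = 3F/(4bh) = 3*2902/(4*14*5) = 31.09 MPa

31.09 MPa


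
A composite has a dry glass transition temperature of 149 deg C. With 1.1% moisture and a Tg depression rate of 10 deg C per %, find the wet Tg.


Tg_wet = Tg_dry - k*moisture = 149 - 10*1.1 = 138.0 deg C

138.0 deg C


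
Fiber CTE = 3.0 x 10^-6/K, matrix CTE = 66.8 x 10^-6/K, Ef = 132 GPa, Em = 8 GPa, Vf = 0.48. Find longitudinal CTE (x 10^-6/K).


E1 = Ef*Vf + Em*(1-Vf) = 67.52
alpha_1 = (alpha_f*Ef*Vf + alpha_m*Em*(1-Vf))/E1 = 6.93 x 10^-6/K

6.93 x 10^-6/K


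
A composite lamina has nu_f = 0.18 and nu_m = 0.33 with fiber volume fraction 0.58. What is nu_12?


nu_12 = nu_f*Vf + nu_m*(1-Vf) = 0.18*0.58 + 0.33*0.42 = 0.243

0.243


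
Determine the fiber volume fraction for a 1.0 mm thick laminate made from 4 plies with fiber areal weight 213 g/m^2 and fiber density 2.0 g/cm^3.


Vf = n * FAW / (rho_f * h * 1000) = 4 * 213 / (2.0 * 1.0 * 1000) = 0.426

0.426


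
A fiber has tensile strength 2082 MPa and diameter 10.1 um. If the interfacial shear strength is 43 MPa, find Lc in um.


Lc = sigma_f * d / (2 * tau_i) = 2082 * 10.1 / (2 * 43) = 244.5 um

244.5 um


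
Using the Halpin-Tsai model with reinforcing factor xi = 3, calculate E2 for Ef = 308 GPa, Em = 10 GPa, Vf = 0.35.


eta = (Ef/Em - 1)/(Ef/Em + xi) = (30.8 - 1)/(30.8 + 3) = 0.8817
E2 = Em*(1+xi*eta*Vf)/(1-eta*Vf) = 27.85 GPa

27.85 GPa


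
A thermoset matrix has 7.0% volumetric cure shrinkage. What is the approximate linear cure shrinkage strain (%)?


Linear shrinkage ≈ vol_shrink/3 = 7.0/3 = 2.333%

2.333%


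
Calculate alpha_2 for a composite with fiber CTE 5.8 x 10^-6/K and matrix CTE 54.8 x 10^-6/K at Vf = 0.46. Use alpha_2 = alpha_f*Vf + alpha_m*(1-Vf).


alpha_2 = alpha_f*Vf + alpha_m*(1-Vf) = 5.8*0.46 + 54.8*0.54 = 32.3 x 10^-6/K

32.3 x 10^-6/K


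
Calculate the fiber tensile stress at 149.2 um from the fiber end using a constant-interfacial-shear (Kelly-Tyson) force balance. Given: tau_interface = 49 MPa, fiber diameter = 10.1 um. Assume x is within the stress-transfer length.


Force balance: sigma_f * (pi*d^2/4) = tau * (pi*d) * x  ->  sigma_f = 4 * tau * x / d
sigma_f = 4 * 49 * 149.2 / 10.1 = 2895.4 MPa

2895.4 MPa


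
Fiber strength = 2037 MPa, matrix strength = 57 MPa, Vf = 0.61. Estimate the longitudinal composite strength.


sigma_1 = sigma_f*Vf + sigma_m*(1-Vf) = 2037*0.61 + 57*0.39 = 1264.8 MPa

1264.8 MPa


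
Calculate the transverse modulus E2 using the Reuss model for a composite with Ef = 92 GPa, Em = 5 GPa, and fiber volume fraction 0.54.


1/E2 = Vf/Ef + (1-Vf)/Em = 0.54/92 + 0.46/5
E2 = 10.22 GPa

10.22 GPa


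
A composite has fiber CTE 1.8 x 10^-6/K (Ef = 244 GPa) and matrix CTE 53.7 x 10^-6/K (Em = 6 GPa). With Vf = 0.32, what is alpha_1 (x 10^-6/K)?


E1 = Ef*Vf + Em*(1-Vf) = 82.16
alpha_1 = (alpha_f*Ef*Vf + alpha_m*Em*(1-Vf))/E1 = 4.38 x 10^-6/K

4.38 x 10^-6/K


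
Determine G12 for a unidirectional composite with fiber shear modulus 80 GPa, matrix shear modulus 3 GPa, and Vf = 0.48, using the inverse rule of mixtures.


1/G12 = Vf/Gf + (1-Vf)/Gm = 0.48/80 + 0.52/3
G12 = 5.58 GPa

5.58 GPa


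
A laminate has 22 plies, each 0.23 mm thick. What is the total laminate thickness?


h = n * t_ply = 22 * 0.23 = 5.06 mm

5.06 mm


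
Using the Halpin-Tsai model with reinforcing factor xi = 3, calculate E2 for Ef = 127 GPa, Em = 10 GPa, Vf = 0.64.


eta = (Ef/Em - 1)/(Ef/Em + xi) = (12.7 - 1)/(12.7 + 3) = 0.7452
E2 = Em*(1+xi*eta*Vf)/(1-eta*Vf) = 46.47 GPa

46.47 GPa


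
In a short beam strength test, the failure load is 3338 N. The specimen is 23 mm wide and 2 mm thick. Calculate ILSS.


ILSS = 3F/(4bh) = 3*3338/(4*23*2) = 54.42 MPa

54.42 MPa


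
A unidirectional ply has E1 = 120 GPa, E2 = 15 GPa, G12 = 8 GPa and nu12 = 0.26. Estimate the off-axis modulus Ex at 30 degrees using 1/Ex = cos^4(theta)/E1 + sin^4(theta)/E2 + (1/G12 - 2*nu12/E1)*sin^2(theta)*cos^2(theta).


cos^4(30) = 0.5625, sin^4(30) = 0.0625, sin^2(30)*cos^2(30) = 0.1875
1/G12 - 2*nu12/E1 = 1/8 - 2*0.26/120 = 0.120667 GPa^-1
1/Ex = 0.5625/120 + 0.0625/15 + 0.120667*0.1875 = 0.0314792 GPa^-1
Ex = 31.77 GPa

31.77 GPa


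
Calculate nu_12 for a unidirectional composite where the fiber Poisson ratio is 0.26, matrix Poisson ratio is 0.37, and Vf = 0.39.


nu_12 = nu_f*Vf + nu_m*(1-Vf) = 0.26*0.39 + 0.37*0.61 = 0.3271

0.3271


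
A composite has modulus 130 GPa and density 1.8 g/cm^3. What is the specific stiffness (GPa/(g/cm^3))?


Specific stiffness = E/rho = 130/1.8 = 72.2 GPa/(g/cm^3)

72.2 GPa/(g/cm^3)


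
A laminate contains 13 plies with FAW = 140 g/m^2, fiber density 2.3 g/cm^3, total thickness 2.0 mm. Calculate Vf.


Vf = n * FAW / (rho_f * h * 1000) = 13 * 140 / (2.3 * 2.0 * 1000) = 0.3957

0.3957


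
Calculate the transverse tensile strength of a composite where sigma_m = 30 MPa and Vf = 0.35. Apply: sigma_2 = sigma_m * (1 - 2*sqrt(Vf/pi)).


factor = 1 - 2*sqrt(0.35/pi) = 0.3324
sigma_2 = 30 * 0.3324 = 9.97 MPa

9.97 MPa


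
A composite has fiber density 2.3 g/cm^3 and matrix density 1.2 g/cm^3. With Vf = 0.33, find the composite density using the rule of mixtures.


rho_c = rho_f*Vf + rho_m*(1-Vf) = 2.3*0.33 + 1.2*0.67 = 1.563 g/cm^3

1.563 g/cm^3


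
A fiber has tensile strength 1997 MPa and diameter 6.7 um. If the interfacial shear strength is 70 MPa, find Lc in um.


Lc = sigma_f * d / (2 * tau_i) = 1997 * 6.7 / (2 * 70) = 95.6 um

95.6 um


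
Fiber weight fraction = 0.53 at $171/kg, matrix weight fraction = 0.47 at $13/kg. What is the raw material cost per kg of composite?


Cost = cost_f*Wf + cost_m*Wm = 171*0.53 + 13*0.47 = $96.74/kg

$96.74/kg


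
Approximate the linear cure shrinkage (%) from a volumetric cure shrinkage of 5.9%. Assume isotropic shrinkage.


Linear shrinkage ≈ vol_shrink/3 = 5.9/3 = 1.967%

1.967%


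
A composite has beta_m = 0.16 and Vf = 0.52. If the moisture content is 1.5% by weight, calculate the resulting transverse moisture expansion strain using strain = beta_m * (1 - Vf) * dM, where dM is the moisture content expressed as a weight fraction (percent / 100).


dM = 1.5/100 = 0.015
strain = beta_m * (1-Vf) * dM = 0.16 * 0.48 * 0.015 = 0.001152

0.001152


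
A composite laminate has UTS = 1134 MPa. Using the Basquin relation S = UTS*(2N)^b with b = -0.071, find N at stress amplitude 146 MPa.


N = 0.5 * (S/UTS)^(1/b) = 0.5 * (146/1134)^(1/-0.071) = 1.7292e+12 cycles

1.7292e+12 cycles


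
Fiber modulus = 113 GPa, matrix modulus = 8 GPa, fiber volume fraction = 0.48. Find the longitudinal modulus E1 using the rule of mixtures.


E1 = Ef*Vf + Em*(1-Vf) = 113*0.48 + 8*0.52 = 58.4 GPa

58.4 GPa


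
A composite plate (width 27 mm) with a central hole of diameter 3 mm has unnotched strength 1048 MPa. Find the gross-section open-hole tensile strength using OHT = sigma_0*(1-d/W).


OHT = sigma_0*(1-d/W) = 1048*(1-3/27) = 931.6 MPa

931.6 MPa


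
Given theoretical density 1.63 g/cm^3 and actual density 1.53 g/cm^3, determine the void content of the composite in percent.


Void% = (rho_theo - rho_actual)/rho_theo * 100 = (1.63 - 1.53)/1.63 * 100 = 6.13%

6.13%


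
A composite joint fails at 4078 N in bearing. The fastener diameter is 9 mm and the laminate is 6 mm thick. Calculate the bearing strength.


sigma_br = F/(d*h) = 4078/(9*6) = 75.5 MPa

75.5 MPa


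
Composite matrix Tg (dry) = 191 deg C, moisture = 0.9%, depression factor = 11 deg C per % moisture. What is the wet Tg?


Tg_wet = Tg_dry - k*moisture = 191 - 11*0.9 = 181.1 deg C

181.1 deg C


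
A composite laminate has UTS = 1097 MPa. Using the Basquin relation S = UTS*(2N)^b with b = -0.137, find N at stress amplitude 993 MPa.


N = 0.5 * (S/UTS)^(1/b) = 0.5 * (993/1097)^(1/-0.137) = 1.0345 cycles

1.0345 cycles


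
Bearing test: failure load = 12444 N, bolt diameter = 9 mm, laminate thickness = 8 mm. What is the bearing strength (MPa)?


sigma_br = F/(d*h) = 12444/(9*8) = 172.8 MPa

172.8 MPa


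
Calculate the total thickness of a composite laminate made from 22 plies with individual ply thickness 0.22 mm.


h = n * t_ply = 22 * 0.22 = 4.84 mm

4.84 mm


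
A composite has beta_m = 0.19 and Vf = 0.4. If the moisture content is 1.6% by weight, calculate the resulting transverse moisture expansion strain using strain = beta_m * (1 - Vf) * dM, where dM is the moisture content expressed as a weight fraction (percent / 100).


dM = 1.6/100 = 0.016
strain = beta_m * (1-Vf) * dM = 0.19 * 0.6 * 0.016 = 0.001824

0.001824


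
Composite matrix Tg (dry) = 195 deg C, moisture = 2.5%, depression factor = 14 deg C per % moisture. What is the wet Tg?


Tg_wet = Tg_dry - k*moisture = 195 - 14*2.5 = 160.0 deg C

160.0 deg C


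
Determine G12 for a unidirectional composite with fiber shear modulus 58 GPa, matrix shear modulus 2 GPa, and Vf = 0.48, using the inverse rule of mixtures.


1/G12 = Vf/Gf + (1-Vf)/Gm = 0.48/58 + 0.52/2
G12 = 3.73 GPa

3.73 GPa


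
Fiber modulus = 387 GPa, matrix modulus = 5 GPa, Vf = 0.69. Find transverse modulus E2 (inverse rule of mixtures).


1/E2 = Vf/Ef + (1-Vf)/Em = 0.69/387 + 0.31/5
E2 = 15.68 GPa

15.68 GPa


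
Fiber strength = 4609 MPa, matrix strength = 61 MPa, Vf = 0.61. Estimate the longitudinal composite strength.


sigma_1 = sigma_f*Vf + sigma_m*(1-Vf) = 4609*0.61 + 61*0.39 = 2835.3 MPa

2835.3 MPa


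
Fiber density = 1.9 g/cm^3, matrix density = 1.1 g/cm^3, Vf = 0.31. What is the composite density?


rho_c = rho_f*Vf + rho_m*(1-Vf) = 1.9*0.31 + 1.1*0.69 = 1.348 g/cm^3

1.348 g/cm^3


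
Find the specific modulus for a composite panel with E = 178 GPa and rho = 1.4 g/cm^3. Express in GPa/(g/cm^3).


Specific stiffness = E/rho = 178/1.4 = 127.1 GPa/(g/cm^3)

127.1 GPa/(g/cm^3)


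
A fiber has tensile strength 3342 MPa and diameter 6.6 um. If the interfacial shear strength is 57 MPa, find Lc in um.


Lc = sigma_f * d / (2 * tau_i) = 3342 * 6.6 / (2 * 57) = 193.5 um

193.5 um


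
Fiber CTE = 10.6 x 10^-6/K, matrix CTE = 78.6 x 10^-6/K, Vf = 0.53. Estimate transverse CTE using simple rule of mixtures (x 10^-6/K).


alpha_2 = alpha_f*Vf + alpha_m*(1-Vf) = 10.6*0.53 + 78.6*0.47 = 42.6 x 10^-6/K

42.6 x 10^-6/K


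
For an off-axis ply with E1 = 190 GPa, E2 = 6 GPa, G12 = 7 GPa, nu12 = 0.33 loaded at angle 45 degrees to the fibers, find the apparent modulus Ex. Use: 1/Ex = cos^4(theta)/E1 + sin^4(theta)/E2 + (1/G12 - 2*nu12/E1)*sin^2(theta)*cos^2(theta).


cos^4(45) = 0.25, sin^4(45) = 0.25, sin^2(45)*cos^2(45) = 0.25
1/G12 - 2*nu12/E1 = 1/7 - 2*0.33/190 = 0.139383 GPa^-1
1/Ex = 0.25/190 + 0.25/6 + 0.139383*0.25 = 0.0778283 GPa^-1
Ex = 12.85 GPa

12.85 GPa


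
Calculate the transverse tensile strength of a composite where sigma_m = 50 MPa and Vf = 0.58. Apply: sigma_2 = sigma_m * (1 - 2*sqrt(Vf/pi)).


factor = 1 - 2*sqrt(0.58/pi) = 0.1407
sigma_2 = 50 * 0.1407 = 7.03 MPa

7.03 MPa


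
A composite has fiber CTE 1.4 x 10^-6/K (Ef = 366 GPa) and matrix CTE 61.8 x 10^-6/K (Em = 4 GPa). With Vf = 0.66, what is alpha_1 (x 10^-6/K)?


E1 = Ef*Vf + Em*(1-Vf) = 242.92
alpha_1 = (alpha_f*Ef*Vf + alpha_m*Em*(1-Vf))/E1 = 1.74 x 10^-6/K

1.74 x 10^-6/K


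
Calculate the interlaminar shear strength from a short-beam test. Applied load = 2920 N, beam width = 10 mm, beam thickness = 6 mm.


ILSS = 3F/(4bh) = 3*2920/(4*10*6) = 36.5 MPa

36.5 MPa


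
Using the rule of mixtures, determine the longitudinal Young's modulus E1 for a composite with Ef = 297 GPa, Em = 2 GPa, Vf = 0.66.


E1 = Ef*Vf + Em*(1-Vf) = 297*0.66 + 2*0.34 = 196.7 GPa

196.7 GPa


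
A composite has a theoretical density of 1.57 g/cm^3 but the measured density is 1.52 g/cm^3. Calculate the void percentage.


Void% = (rho_theo - rho_actual)/rho_theo * 100 = (1.57 - 1.52)/1.57 * 100 = 3.18%

3.18%


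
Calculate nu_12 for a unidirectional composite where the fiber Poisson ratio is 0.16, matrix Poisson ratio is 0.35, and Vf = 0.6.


nu_12 = nu_f*Vf + nu_m*(1-Vf) = 0.16*0.6 + 0.35*0.4 = 0.236

0.236


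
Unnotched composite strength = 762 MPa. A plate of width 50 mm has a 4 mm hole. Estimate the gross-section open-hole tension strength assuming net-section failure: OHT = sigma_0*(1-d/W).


OHT = sigma_0*(1-d/W) = 762*(1-4/50) = 701.0 MPa

701.0 MPa


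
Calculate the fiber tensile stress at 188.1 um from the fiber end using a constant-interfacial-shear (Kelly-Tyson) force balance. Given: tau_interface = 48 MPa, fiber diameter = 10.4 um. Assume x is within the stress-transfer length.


Force balance: sigma_f * (pi*d^2/4) = tau * (pi*d) * x  ->  sigma_f = 4 * tau * x / d
sigma_f = 4 * 48 * 188.1 / 10.4 = 3472.6 MPa

3472.6 MPa


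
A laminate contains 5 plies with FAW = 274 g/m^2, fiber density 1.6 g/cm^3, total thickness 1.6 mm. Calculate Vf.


Vf = n * FAW / (rho_f * h * 1000) = 5 * 274 / (1.6 * 1.6 * 1000) = 0.5352

0.5352


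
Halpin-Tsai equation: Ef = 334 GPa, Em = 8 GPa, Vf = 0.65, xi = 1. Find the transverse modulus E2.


eta = (Ef/Em - 1)/(Ef/Em + xi) = (41.75 - 1)/(41.75 + 1) = 0.9532
E2 = Em*(1+xi*eta*Vf)/(1-eta*Vf) = 34.06 GPa

34.06 GPa


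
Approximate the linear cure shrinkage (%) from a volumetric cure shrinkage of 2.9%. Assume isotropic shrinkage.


Linear shrinkage ≈ vol_shrink/3 = 2.9/3 = 0.967%

0.967%
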